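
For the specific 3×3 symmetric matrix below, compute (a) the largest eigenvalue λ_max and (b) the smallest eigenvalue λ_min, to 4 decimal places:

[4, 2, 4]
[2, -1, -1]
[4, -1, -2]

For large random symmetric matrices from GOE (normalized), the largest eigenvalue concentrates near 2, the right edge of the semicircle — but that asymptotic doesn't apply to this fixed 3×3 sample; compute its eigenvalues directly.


Since M is real symmetric, all three eigenvalues are real; they are the roots of det(λI − M) = λ³ − (tr M) λ² + s λ − det M, where s is the sum of the principal 2×2 minors.
tr M = 4 + (-1) + (-2) = 1.
s = (4·(-1) − 2²) + (4·(-2) − 4²) + ((-1)·(-2) − (-1)²) = -8 + (-24) + 1 = -31.
det M (expand along row 1) = 4·1 − 2·0 + 4·2 = 12.
Characteristic polynomial: λ³ − λ² − 31λ − 12 = 0.
Substitute λ = y + (tr M)/3 = y + 0.333333 to remove the quadratic term: y³ + p·y + q = 0 with p = s − (tr M)²/3 = -31.333333 and q = −2(tr M)³/27 + (tr M)·s/3 − det M = -22.407407.
Three real roots ⇒ use the trigonometric (Viète) form: r = 2√(−p/3) = 6.463573, φ = arccos(3q/(p·r)) = arccos(0.331920) = 1.232458 rad.
y_k = r·cos(φ/3 − 2πk/3) for k = 0, 1, 2 gives y = 5.925765, -0.727414, -5.198351.
λ_k = y_k + 0.333333 gives λ = 6.2591, -0.3941, -4.8650 (check: the sum is 1.0000 = tr M).

Hence λ_max = 6.2591 and λ_min = -4.8650.


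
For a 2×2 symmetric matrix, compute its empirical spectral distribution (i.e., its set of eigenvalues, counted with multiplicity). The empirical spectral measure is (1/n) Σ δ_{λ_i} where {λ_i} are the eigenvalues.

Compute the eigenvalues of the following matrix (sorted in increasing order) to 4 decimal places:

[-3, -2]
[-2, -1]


Since M is real symmetric, both eigenvalues are real; they are the roots of det(λI − M) = λ² − (tr M) λ + det M.
tr M = -3 + (-1) = -4.
det M = (-3)·(-1) − (-2)² = 3 − 4 = -1.
Characteristic polynomial: λ² + 4λ − 1 = 0.
Discriminant Δ = (tr M)² − 4·det M = 16 − (-4) = 20; √Δ = 4.472136.
λ = (tr M ± √Δ)/2 = (-4 ± 4.472136)/2, giving (tr M − √Δ)/2 = -4.2361 and (tr M + √Δ)/2 = 0.2361.

Eigenvalues sorted in increasing order: [-4.2361, 0.2361].


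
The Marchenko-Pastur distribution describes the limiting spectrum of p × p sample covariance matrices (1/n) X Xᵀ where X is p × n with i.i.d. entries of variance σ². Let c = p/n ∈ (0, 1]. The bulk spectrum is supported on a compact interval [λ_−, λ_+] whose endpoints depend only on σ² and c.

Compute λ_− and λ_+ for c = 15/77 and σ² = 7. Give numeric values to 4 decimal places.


c = 15/77 = 0.194805; √c = 0.441367.
λ_− = σ² (1 − √c)² = 7 · (1 − 0.441367)² = 7 · (0.558633)² = 2.184493.
λ_+ = σ² (1 + √c)² = 7 · (1 + 0.441367)² = 7 · (1.441367)² = 14.542780.

Rounded to 4 decimal places: λ_− ≈ 2.1845, λ_+ ≈ 14.5428.


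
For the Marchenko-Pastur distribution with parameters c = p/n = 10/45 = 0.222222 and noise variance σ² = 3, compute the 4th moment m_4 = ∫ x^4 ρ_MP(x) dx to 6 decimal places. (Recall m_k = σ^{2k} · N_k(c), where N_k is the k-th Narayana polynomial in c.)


E[X⁴] = σ⁸ (1 + 6c + 6c² + c³) (fourth MP moment). With σ² = 3 (so σ⁸ = 81) and c = 10/45 = 0.222222: E[X⁴] = 81 · (1 + 6·0.222222 + 6·(0.222222)² + (0.222222)³) = 81 · 2.640604.

So E[X^4] = 213.888889.


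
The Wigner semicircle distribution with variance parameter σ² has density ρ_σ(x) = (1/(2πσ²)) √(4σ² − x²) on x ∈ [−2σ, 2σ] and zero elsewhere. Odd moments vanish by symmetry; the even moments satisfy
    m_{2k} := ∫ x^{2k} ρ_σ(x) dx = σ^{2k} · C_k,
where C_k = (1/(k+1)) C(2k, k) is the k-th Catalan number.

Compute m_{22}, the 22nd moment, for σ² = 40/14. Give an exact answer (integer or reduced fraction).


By the scaled semicircle moment identity, m_{2k} = σ^{2k} · C_k with k = 11.
C_11 = (1/(k+1)) · C(2k, k) = (1/12) · C(22, 11) = (1/12) · 705432 = 58786.
σ^{2k} = (σ²)^k = (40/14)^11 = 204800000000000/1977326743.

Therefore m_{22} = σ^{22} · C_11 = (204800000000000/1977326743) · 58786 = 1719910400000000000/282475249.


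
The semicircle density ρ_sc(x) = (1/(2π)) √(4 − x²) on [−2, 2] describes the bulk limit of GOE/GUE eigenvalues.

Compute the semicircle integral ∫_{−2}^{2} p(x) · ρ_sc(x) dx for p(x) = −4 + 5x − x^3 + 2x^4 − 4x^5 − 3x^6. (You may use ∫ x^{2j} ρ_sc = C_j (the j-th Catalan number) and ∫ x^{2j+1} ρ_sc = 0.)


Write p(x) = Σ a_i x^i, split into monomials and integrate each against ρ_sc separately.
Using ∫ x^{2j} ρ_sc = C_j = (1/(j+1)) C(2j, j) (Catalan numbers) and ∫ x^{2j+1} ρ_sc = 0 (odd monomials vanish by symmetry):
  i = 0 (even): a_0 · C_{0} = -4 · 1 = -4
  i = 1 (odd): ∫ x^1 ρ_sc = 0 (vanishes)
  i = 3 (odd): ∫ x^3 ρ_sc = 0 (vanishes)
  i = 4 (even): a_4 · C_{2} = 2 · 2 = 4
  i = 5 (odd): ∫ x^5 ρ_sc = 0 (vanishes)
  i = 6 (even): a_6 · C_{3} = -3 · 5 = -15

Summing the contributions: ∫_{−2}^{2} p(x) ρ_sc(x) dx = (-4) + 4 + (-15) = -15.


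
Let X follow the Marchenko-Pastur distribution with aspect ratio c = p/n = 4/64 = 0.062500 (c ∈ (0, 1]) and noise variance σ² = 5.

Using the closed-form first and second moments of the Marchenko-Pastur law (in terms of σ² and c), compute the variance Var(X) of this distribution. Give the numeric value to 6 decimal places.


Recall the MP moments m_1 = E[X] = σ² and m_2 = E[X²] = σ⁴ (1 + c).
m_1 = E[X] = σ² = 5, so m_1² = 25.
m_2 = E[X²] = σ⁴ (1 + c) = 25 · (1 + 0.062500) = 25 · 1.062500 = 26.562500.
(Note m_2 − m_1² simplifies to c · σ⁴ = 0.062500 · 25.)

Var(X) = m_2 − m_1² = 26.562500 − 25 = 1.562500.


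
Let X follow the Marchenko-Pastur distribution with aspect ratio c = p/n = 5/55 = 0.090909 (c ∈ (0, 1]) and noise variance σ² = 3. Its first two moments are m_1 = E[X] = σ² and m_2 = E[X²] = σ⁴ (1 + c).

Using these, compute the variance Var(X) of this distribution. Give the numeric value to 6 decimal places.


m_1 = E[X] = σ² = 3, so m_1² = 9.
m_2 = E[X²] = σ⁴ (1 + c) = 9 · (1 + 0.090909) = 9 · 1.090909 = 9.818182.
(Note m_2 − m_1² simplifies to c · σ⁴ = 0.090909 · 9.)

Var(X) = m_2 − m_1² = 9.818182 − 9 = 0.818182.


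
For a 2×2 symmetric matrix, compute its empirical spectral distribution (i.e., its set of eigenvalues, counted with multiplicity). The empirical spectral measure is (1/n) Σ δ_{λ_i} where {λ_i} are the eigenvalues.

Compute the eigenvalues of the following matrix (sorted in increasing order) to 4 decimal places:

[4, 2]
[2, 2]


Since M is real symmetric, both eigenvalues are real; they are the roots of det(λI − M) = λ² − (tr M) λ + det M.
tr M = 4 + 2 = 6.
det M = 4·2 − 2² = 8 − 4 = 4.
Characteristic polynomial: λ² − 6λ + 4 = 0.
Discriminant Δ = (tr M)² − 4·det M = 36 − 16 = 20; √Δ = 4.472136.
λ = (tr M ± √Δ)/2 = (6 ± 4.472136)/2, giving (tr M − √Δ)/2 = 0.7639 and (tr M + √Δ)/2 = 5.2361.

Eigenvalues sorted in increasing order: [0.7639, 5.2361].


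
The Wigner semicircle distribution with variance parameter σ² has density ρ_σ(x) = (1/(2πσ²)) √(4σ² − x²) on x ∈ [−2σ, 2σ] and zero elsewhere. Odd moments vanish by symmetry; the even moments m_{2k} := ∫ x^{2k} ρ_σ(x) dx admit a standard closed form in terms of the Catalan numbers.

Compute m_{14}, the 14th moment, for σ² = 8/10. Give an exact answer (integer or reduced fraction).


By the scaled semicircle moment identity, m_{2k} = σ^{2k} · C_k with k = 7.
C_7 = (1/(k+1)) · C(2k, k) = (1/8) · C(14, 7) = (1/8) · 3432 = 429.
σ^{2k} = (σ²)^k = (8/10)^7 = 16384/78125.

Therefore m_{14} = σ^{14} · C_7 = (16384/78125) · 429 = 7028736/78125.


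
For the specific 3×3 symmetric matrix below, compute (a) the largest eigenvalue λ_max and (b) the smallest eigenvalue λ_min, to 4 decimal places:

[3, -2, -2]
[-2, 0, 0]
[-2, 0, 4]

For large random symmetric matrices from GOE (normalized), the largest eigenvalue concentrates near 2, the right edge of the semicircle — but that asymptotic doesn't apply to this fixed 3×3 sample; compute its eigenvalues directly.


Since M is real symmetric, all three eigenvalues are real; they are the roots of det(λI − M) = λ³ − (tr M) λ² + s λ − det M, where s is the sum of the principal 2×2 minors.
tr M = 3 + 0 + 4 = 7.
s = (3·0 − (-2)²) + (3·4 − (-2)²) + (0·4 − 0²) = -4 + 8 + 0 = 4.
det M (expand along row 1) = 3·0 − (-2)·(-8) + (-2)·0 = -16.
Characteristic polynomial: λ³ − 7λ² + 4λ + 16 = 0.
Substitute λ = y + (tr M)/3 = y + 2.333333 to remove the quadratic term: y³ + p·y + q = 0 with p = s − (tr M)²/3 = -12.333333 and q = −2(tr M)³/27 + (tr M)·s/3 − det M = -0.074074.
Three real roots ⇒ use the trigonometric (Viète) form: r = 2√(−p/3) = 4.055175, φ = arccos(3q/(p·r)) = arccos(0.004443) = 1.566353 rad.
y_k = r·cos(φ/3 − 2πk/3) for k = 0, 1, 2 gives y = 3.514884, -0.006006, -3.508878.
λ_k = y_k + 2.333333 gives λ = 5.8482, 2.3273, -1.1755 (check: the sum is 7.0000 = tr M).

Hence λ_max = 5.8482 and λ_min = -1.1755.


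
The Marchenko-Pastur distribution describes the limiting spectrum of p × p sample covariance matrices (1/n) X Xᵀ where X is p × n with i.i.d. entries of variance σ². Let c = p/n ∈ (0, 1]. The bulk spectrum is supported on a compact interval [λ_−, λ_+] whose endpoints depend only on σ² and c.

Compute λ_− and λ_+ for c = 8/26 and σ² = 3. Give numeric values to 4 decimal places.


c = 8/26 = 0.307692; √c = 0.554700.
λ_− = σ² (1 − √c)² = 3 · (1 − 0.554700)² = 3 · (0.445300)² = 0.594876.
λ_+ = σ² (1 + √c)² = 3 · (1 + 0.554700)² = 3 · (1.554700)² = 7.251278.

Rounded to 4 decimal places: λ_− ≈ 0.5949, λ_+ ≈ 7.2513.


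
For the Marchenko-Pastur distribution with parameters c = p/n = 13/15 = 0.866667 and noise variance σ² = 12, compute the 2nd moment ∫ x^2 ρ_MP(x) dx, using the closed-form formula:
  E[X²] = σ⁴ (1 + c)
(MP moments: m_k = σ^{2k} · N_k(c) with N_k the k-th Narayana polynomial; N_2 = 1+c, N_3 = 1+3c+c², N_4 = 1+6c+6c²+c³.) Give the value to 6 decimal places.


E[X²] = σ⁴ (1 + c) (second MP moment). With σ² = 12 (so σ⁴ = 144) and c = 13/15 = 0.866667: E[X²] = 144 · (1 + 0.866667) = 144 · 1.866667.

So E[X^2] = 268.800000.


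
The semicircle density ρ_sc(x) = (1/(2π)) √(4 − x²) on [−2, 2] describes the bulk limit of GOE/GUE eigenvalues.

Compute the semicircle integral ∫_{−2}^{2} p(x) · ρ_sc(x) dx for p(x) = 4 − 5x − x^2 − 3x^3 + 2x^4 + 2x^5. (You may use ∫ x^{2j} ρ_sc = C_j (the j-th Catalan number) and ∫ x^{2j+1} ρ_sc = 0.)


Write p(x) = Σ a_i x^i, split into monomials and integrate each against ρ_sc separately.
Using ∫ x^{2j} ρ_sc = C_j = (1/(j+1)) C(2j, j) (Catalan numbers) and ∫ x^{2j+1} ρ_sc = 0 (odd monomials vanish by symmetry):
  i = 0 (even): a_0 · C_{0} = 4 · 1 = 4
  i = 1 (odd): ∫ x^1 ρ_sc = 0 (vanishes)
  i = 2 (even): a_2 · C_{1} = -1 · 1 = -1
  i = 3 (odd): ∫ x^3 ρ_sc = 0 (vanishes)
  i = 4 (even): a_4 · C_{2} = 2 · 2 = 4
  i = 5 (odd): ∫ x^5 ρ_sc = 0 (vanishes)

Summing the contributions: ∫_{−2}^{2} p(x) ρ_sc(x) dx = 4 + (-1) + 4 = 7.


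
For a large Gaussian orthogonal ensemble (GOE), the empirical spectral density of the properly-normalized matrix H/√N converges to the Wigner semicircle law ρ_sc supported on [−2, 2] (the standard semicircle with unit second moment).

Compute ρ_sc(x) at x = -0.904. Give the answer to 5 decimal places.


ρ_sc(x) = (1/(2π)) √(4 − x²). With x = -0.904:
  4 − x² = 4 − (-0.904)² = 4 − 0.817216 = 3.182784.
  √(4 − x²) = 1.784036.
  1/(2π) = 0.159155.
  ρ_sc(-0.904) = 0.159155 · 1.784036 = 0.283938.

Rounded to 5 decimal places: ρ_sc(-0.904) ≈ 0.28394.


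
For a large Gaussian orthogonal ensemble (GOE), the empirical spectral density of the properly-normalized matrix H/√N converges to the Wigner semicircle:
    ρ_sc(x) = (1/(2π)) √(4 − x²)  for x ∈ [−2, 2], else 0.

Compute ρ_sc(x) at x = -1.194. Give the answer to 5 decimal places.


ρ_sc(x) = (1/(2π)) √(4 − x²). With x = -1.194:
  4 − x² = 4 − (-1.194)² = 4 − 1.425636 = 2.574364.
  √(4 − x²) = 1.604482.
  1/(2π) = 0.159155.
  ρ_sc(-1.194) = 0.159155 · 1.604482 = 0.255361.

Rounded to 5 decimal places: ρ_sc(-1.194) ≈ 0.25536.


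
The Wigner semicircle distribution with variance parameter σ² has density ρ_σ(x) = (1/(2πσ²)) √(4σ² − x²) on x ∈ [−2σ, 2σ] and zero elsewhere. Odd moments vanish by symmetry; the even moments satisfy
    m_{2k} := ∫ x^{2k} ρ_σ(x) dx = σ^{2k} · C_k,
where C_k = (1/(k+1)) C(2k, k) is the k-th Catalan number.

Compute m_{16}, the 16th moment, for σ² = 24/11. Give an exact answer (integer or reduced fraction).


By the scaled semicircle moment identity, m_{2k} = σ^{2k} · C_k with k = 8.
C_8 = (1/(k+1)) · C(2k, k) = (1/9) · C(16, 8) = (1/9) · 12870 = 1430.
σ^{2k} = (σ²)^k = (24/11)^8 = 110075314176/214358881.

Therefore m_{16} = σ^{16} · C_8 = (110075314176/214358881) · 1430 = 14309790842880/19487171.


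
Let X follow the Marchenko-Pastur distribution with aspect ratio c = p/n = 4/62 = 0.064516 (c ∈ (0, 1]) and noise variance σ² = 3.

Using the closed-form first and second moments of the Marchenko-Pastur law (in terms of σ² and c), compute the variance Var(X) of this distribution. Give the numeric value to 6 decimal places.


Recall the MP moments m_1 = E[X] = σ² and m_2 = E[X²] = σ⁴ (1 + c).
m_1 = E[X] = σ² = 3, so m_1² = 9.
m_2 = E[X²] = σ⁴ (1 + c) = 9 · (1 + 0.064516) = 9 · 1.064516 = 9.580645.
(Note m_2 − m_1² simplifies to c · σ⁴ = 0.064516 · 9.)

Var(X) = m_2 − m_1² = 9.580645 − 9 = 0.580645.


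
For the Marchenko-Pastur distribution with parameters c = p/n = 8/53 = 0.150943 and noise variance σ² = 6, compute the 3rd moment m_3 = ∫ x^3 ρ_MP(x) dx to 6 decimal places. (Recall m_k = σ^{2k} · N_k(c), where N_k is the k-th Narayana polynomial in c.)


E[X³] = σ⁶ (1 + 3c + c²) (third MP moment). With σ² = 6 (so σ⁶ = 216) and c = 8/53 = 0.150943: E[X³] = 216 · (1 + 3·0.150943 + (0.150943)²) = 216 · 1.475614.

So E[X^3] = 318.732645.


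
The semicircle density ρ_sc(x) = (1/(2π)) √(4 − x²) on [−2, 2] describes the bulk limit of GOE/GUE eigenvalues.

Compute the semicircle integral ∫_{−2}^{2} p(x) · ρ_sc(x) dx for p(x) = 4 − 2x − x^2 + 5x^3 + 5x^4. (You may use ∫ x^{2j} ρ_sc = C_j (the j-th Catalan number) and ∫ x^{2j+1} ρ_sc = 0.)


Write p(x) = Σ a_i x^i, split into monomials and integrate each against ρ_sc separately.
Using ∫ x^{2j} ρ_sc = C_j = (1/(j+1)) C(2j, j) (Catalan numbers) and ∫ x^{2j+1} ρ_sc = 0 (odd monomials vanish by symmetry):
  i = 0 (even): a_0 · C_{0} = 4 · 1 = 4
  i = 1 (odd): ∫ x^1 ρ_sc = 0 (vanishes)
  i = 2 (even): a_2 · C_{1} = -1 · 1 = -1
  i = 3 (odd): ∫ x^3 ρ_sc = 0 (vanishes)
  i = 4 (even): a_4 · C_{2} = 5 · 2 = 10

Summing the contributions: ∫_{−2}^{2} p(x) ρ_sc(x) dx = 4 + (-1) + 10 = 13.


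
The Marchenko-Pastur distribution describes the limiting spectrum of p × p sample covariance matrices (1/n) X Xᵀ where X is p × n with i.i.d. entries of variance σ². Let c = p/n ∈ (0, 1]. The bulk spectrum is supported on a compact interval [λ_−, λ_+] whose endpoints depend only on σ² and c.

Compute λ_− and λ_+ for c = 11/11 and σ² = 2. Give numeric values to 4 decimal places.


c = 11/11 = 1.000000; √c = 1.000000.
λ_− = σ² (1 − √c)² = 2 · (1 − 1.000000)² = 2 · (0.000000)² = 0.000000.
λ_+ = σ² (1 + √c)² = 2 · (1 + 1.000000)² = 2 · (2.000000)² = 8.000000.

Rounded to 4 decimal places: λ_− ≈ 0.0000, λ_+ ≈ 8.0000.


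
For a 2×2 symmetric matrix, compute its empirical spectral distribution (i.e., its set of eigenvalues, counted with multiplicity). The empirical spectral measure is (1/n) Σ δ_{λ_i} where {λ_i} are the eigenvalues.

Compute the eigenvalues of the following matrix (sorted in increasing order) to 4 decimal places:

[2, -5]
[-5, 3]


Since M is real symmetric, both eigenvalues are real; they are the roots of det(λI − M) = λ² − (tr M) λ + det M.
tr M = 2 + 3 = 5.
det M = 2·3 − (-5)² = 6 − 25 = -19.
Characteristic polynomial: λ² − 5λ − 19 = 0.
Discriminant Δ = (tr M)² − 4·det M = 25 − (-76) = 101; √Δ = 10.049876.
λ = (tr M ± √Δ)/2 = (5 ± 10.049876)/2, giving (tr M − √Δ)/2 = -2.5249 and (tr M + √Δ)/2 = 7.5249.

Eigenvalues sorted in increasing order: [-2.5249, 7.5249].


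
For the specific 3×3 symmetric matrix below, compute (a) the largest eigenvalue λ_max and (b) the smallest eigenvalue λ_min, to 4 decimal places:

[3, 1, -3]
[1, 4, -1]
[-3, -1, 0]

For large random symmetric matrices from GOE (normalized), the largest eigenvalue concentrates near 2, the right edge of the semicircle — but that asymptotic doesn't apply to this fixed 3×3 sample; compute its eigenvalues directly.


Since M is real symmetric, all three eigenvalues are real; they are the roots of det(λI − M) = λ³ − (tr M) λ² + s λ − det M, where s is the sum of the principal 2×2 minors.
tr M = 3 + 4 + 0 = 7.
s = (3·4 − 1²) + (3·0 − (-3)²) + (4·0 − (-1)²) = 11 + (-9) + (-1) = 1.
det M (expand along row 1) = 3·(-1) − 1·(-3) + (-3)·11 = -33.
Characteristic polynomial: λ³ − 7λ² + λ + 33 = 0.
Substitute λ = y + (tr M)/3 = y + 2.333333 to remove the quadratic term: y³ + p·y + q = 0 with p = s − (tr M)²/3 = -15.333333 and q = −2(tr M)³/27 + (tr M)·s/3 − det M = 9.925926.
Three real roots ⇒ use the trigonometric (Viète) form: r = 2√(−p/3) = 4.521553, φ = arccos(3q/(p·r)) = arccos(-0.429505) = 2.014741 rad.
y_k = r·cos(φ/3 − 2πk/3) for k = 0, 1, 2 gives y = 3.539650, 0.666667, -4.206317.
λ_k = y_k + 2.333333 gives λ = 5.8730, 3.0000, -1.8730 (check: the sum is 7.0000 = tr M).

Hence λ_max = 5.8730 and λ_min = -1.8730.


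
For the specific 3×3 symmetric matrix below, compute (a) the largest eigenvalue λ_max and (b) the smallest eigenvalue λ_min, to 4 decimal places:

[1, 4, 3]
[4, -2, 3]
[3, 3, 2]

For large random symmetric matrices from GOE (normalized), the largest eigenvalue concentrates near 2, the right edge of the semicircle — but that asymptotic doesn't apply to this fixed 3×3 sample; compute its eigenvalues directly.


Since M is real symmetric, all three eigenvalues are real; they are the roots of det(λI − M) = λ³ − (tr M) λ² + s λ − det M, where s is the sum of the principal 2×2 minors.
tr M = 1 + (-2) + 2 = 1.
s = (1·(-2) − 4²) + (1·2 − 3²) + ((-2)·2 − 3²) = -18 + (-7) + (-13) = -38.
det M (expand along row 1) = 1·(-13) − 4·(-1) + 3·18 = 45.
Characteristic polynomial: λ³ − λ² − 38λ − 45 = 0.
Substitute λ = y + (tr M)/3 = y + 0.333333 to remove the quadratic term: y³ + p·y + q = 0 with p = s − (tr M)²/3 = -38.333333 and q = −2(tr M)³/27 + (tr M)·s/3 − det M = -57.740741.
Three real roots ⇒ use the trigonometric (Viète) form: r = 2√(−p/3) = 7.149204, φ = arccos(3q/(p·r)) = arccos(0.632076) = 0.886567 rad.
y_k = r·cos(φ/3 − 2πk/3) for k = 0, 1, 2 gives y = 6.839287, -1.616465, -5.222821.
λ_k = y_k + 0.333333 gives λ = 7.1726, -1.2831, -4.8895 (check: the sum is 1.0000 = tr M).

Hence λ_max = 7.1726 and λ_min = -4.8895.


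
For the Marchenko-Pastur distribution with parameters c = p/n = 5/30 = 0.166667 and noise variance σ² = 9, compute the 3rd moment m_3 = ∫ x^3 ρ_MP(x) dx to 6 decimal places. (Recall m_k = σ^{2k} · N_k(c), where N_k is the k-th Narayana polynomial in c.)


E[X³] = σ⁶ (1 + 3c + c²) (third MP moment). With σ² = 9 (so σ⁶ = 729) and c = 5/30 = 0.166667: E[X³] = 729 · (1 + 3·0.166667 + (0.166667)²) = 729 · 1.527778.

So E[X^3] = 1113.750000.


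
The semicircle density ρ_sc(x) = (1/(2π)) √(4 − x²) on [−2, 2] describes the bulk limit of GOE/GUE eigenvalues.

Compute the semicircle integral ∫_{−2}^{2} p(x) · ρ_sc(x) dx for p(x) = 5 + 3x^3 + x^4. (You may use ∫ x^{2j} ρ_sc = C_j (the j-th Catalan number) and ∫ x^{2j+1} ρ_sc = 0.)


Write p(x) = Σ a_i x^i, split into monomials and integrate each against ρ_sc separately.
Using ∫ x^{2j} ρ_sc = C_j = (1/(j+1)) C(2j, j) (Catalan numbers) and ∫ x^{2j+1} ρ_sc = 0 (odd monomials vanish by symmetry):
  i = 0 (even): a_0 · C_{0} = 5 · 1 = 5
  i = 3 (odd): ∫ x^3 ρ_sc = 0 (vanishes)
  i = 4 (even): a_4 · C_{2} = 1 · 2 = 2

Summing the contributions: ∫_{−2}^{2} p(x) ρ_sc(x) dx = 5 + 2 = 7.


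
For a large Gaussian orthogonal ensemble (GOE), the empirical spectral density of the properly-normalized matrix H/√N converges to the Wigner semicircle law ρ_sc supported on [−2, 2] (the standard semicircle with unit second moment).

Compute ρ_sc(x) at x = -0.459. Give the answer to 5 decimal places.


ρ_sc(x) = (1/(2π)) √(4 − x²). With x = -0.459:
  4 − x² = 4 − (-0.459)² = 4 − 0.210681 = 3.789319.
  √(4 − x²) = 1.946617.
  1/(2π) = 0.159155.
  ρ_sc(-0.459) = 0.159155 · 1.946617 = 0.309814.

Rounded to 5 decimal places: ρ_sc(-0.459) ≈ 0.30981.


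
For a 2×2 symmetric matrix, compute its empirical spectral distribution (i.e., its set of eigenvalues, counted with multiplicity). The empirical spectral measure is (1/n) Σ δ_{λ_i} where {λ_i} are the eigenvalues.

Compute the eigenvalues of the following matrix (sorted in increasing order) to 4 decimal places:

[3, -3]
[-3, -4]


Since M is real symmetric, both eigenvalues are real; they are the roots of det(λI − M) = λ² − (tr M) λ + det M.
tr M = 3 + (-4) = -1.
det M = 3·(-4) − (-3)² = -12 − 9 = -21.
Characteristic polynomial: λ² + λ − 21 = 0.
Discriminant Δ = (tr M)² − 4·det M = 1 − (-84) = 85; √Δ = 9.219544.
λ = (tr M ± √Δ)/2 = (-1 ± 9.219544)/2, giving (tr M − √Δ)/2 = -5.1098 and (tr M + √Δ)/2 = 4.1098.

Eigenvalues sorted in increasing order: [-5.1098, 4.1098].


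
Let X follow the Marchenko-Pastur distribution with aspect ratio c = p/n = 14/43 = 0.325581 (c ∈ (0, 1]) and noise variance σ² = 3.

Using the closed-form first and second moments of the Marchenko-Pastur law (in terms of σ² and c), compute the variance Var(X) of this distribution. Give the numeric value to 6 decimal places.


Recall the MP moments m_1 = E[X] = σ² and m_2 = E[X²] = σ⁴ (1 + c).
m_1 = E[X] = σ² = 3, so m_1² = 9.
m_2 = E[X²] = σ⁴ (1 + c) = 9 · (1 + 0.325581) = 9 · 1.325581 = 11.930233.
(Note m_2 − m_1² simplifies to c · σ⁴ = 0.325581 · 9.)

Var(X) = m_2 − m_1² = 11.930233 − 9 = 2.930233.


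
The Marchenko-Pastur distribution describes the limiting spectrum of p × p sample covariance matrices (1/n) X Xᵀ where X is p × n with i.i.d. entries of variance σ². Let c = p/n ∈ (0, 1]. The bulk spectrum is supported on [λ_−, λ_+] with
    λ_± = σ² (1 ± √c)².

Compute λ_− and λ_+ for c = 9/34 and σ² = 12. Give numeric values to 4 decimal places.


c = 9/34 = 0.264706; √c = 0.514496.
λ_− = σ² (1 − √c)² = 12 · (1 − 0.514496)² = 12 · (0.485504)² = 2.828572.
λ_+ = σ² (1 + √c)² = 12 · (1 + 0.514496)² = 12 · (1.514496)² = 27.524369.

Rounded to 4 decimal places: λ_− ≈ 2.8286, λ_+ ≈ 27.5244.


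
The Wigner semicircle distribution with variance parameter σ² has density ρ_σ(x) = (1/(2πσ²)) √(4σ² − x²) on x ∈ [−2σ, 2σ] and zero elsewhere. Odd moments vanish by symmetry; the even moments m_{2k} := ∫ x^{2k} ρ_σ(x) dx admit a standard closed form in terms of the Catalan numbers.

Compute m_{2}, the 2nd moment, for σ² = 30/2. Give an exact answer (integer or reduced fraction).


By the scaled semicircle moment identity, m_{2k} = σ^{2k} · C_k with k = 1.
C_1 = (1/(k+1)) · C(2k, k) = (1/2) · C(2, 1) = (1/2) · 2 = 1.
σ^{2k} = (σ²)^k = (30/2)^1 = 15.

Therefore m_{2} = σ^{2} · C_1 = 15 · 1 = 15.


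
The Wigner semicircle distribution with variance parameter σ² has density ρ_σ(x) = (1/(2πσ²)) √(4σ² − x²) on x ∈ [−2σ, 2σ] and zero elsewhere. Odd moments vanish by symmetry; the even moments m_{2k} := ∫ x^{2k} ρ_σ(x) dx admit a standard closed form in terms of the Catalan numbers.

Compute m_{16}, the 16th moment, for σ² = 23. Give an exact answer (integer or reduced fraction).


By the scaled semicircle moment identity, m_{2k} = σ^{2k} · C_k with k = 8.
C_8 = (1/(k+1)) · C(2k, k) = (1/9) · C(16, 8) = (1/9) · 12870 = 1430.
σ^{2k} = (σ²)^k = (23)^8 = 78310985281.

Therefore m_{16} = σ^{16} · C_8 = 78310985281 · 1430 = 111984708951830.


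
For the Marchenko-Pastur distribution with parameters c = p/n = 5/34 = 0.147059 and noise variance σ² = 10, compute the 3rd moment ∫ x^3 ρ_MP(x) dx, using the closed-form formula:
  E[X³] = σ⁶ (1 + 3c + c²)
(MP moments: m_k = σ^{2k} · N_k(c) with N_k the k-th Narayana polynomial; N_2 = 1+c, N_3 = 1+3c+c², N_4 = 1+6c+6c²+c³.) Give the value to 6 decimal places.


E[X³] = σ⁶ (1 + 3c + c²) (third MP moment). With σ² = 10 (so σ⁶ = 1000) and c = 5/34 = 0.147059: E[X³] = 1000 · (1 + 3·0.147059 + (0.147059)²) = 1000 · 1.462803.

So E[X^3] = 1462.802768.


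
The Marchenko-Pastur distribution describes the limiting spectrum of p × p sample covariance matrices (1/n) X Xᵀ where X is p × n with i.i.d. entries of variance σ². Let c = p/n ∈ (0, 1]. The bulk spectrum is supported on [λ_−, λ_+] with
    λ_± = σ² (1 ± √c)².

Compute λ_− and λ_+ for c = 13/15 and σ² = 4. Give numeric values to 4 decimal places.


c = 13/15 = 0.866667; √c = 0.930949.
λ_− = σ² (1 − √c)² = 4 · (1 − 0.930949)² = 4 · (0.069051)² = 0.019072.
λ_+ = σ² (1 + √c)² = 4 · (1 + 0.930949)² = 4 · (1.930949)² = 14.914261.

Rounded to 4 decimal places: λ_− ≈ 0.0191, λ_+ ≈ 14.9143.


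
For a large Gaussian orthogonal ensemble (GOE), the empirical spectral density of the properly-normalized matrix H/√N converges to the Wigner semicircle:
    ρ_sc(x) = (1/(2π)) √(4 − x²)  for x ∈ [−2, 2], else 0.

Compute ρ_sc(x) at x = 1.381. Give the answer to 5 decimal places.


ρ_sc(x) = (1/(2π)) √(4 − x²). With x = 1.381:
  4 − x² = 4 − (1.381)² = 4 − 1.907161 = 2.092839.
  √(4 − x²) = 1.446665.
  1/(2π) = 0.159155.
  ρ_sc(1.381) = 0.159155 · 1.446665 = 0.230244.

Rounded to 5 decimal places: ρ_sc(1.381) ≈ 0.23024.


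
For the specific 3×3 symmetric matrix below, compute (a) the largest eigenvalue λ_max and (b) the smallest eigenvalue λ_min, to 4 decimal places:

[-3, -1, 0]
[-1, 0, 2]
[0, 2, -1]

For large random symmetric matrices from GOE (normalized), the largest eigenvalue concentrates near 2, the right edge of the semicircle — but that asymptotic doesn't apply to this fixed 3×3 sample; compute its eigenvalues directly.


Since M is real symmetric, all three eigenvalues are real; they are the roots of det(λI − M) = λ³ − (tr M) λ² + s λ − det M, where s is the sum of the principal 2×2 minors.
tr M = -3 + 0 + (-1) = -4.
s = ((-3)·0 − (-1)²) + ((-3)·(-1) − 0²) + (0·(-1) − 2²) = -1 + 3 + (-4) = -2.
det M (expand along row 1) = (-3)·(-4) − (-1)·1 + 0·(-2) = 13.
Characteristic polynomial: λ³ + 4λ² − 2λ − 13 = 0.
Substitute λ = y + (tr M)/3 = y − 1.333333 to remove the quadratic term: y³ + p·y + q = 0 with p = s − (tr M)²/3 = -7.333333 and q = −2(tr M)³/27 + (tr M)·s/3 − det M = -5.592593.
Three real roots ⇒ use the trigonometric (Viète) form: r = 2√(−p/3) = 3.126944, φ = arccos(3q/(p·r)) = arccos(0.731666) = 0.750033 rad.
y_k = r·cos(φ/3 − 2πk/3) for k = 0, 1, 2 gives y = 3.029726, -0.844861, -2.184865.
λ_k = y_k − 1.333333 gives λ = 1.6964, -2.1782, -3.5182 (check: the sum is -4.0000 = tr M).

Hence λ_max = 1.6964 and λ_min = -3.5182.


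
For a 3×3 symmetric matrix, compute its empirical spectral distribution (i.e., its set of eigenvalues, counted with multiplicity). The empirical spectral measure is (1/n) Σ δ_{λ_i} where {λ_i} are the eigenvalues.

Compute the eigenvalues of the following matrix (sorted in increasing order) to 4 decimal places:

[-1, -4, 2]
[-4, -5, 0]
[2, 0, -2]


Since M is real symmetric, all three eigenvalues are real; they are the roots of det(λI − M) = λ³ − (tr M) λ² + s λ − det M, where s is the sum of the principal 2×2 minors.
tr M = -1 + (-5) + (-2) = -8.
s = ((-1)·(-5) − (-4)²) + ((-1)·(-2) − 2²) + ((-5)·(-2) − 0²) = -11 + (-2) + 10 = -3.
det M (expand along row 1) = (-1)·10 − (-4)·8 + 2·10 = 42.
Characteristic polynomial: λ³ + 8λ² − 3λ − 42 = 0.
Substitute λ = y + (tr M)/3 = y − 2.666667 to remove the quadratic term: y³ + p·y + q = 0 with p = s − (tr M)²/3 = -24.333333 and q = −2(tr M)³/27 + (tr M)·s/3 − det M = 3.925926.
Three real roots ⇒ use the trigonometric (Viète) form: r = 2√(−p/3) = 5.696002, φ = arccos(3q/(p·r)) = arccos(-0.084975) = 1.655874 rad.
y_k = r·cos(φ/3 − 2πk/3) for k = 0, 1, 2 gives y = 4.850143, 0.161513, -5.011656.
λ_k = y_k − 2.666667 gives λ = 2.1835, -2.5052, -7.6783 (check: the sum is -8.0000 = tr M).

Eigenvalues sorted in increasing order: [-7.6783, -2.5052, 2.1835].


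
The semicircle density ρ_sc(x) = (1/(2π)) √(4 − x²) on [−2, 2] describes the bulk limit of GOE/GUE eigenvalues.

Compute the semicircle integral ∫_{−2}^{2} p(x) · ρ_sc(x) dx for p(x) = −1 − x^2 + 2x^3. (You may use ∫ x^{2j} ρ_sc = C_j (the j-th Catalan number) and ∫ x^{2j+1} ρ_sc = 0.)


Write p(x) = Σ a_i x^i, split into monomials and integrate each against ρ_sc separately.
Using ∫ x^{2j} ρ_sc = C_j = (1/(j+1)) C(2j, j) (Catalan numbers) and ∫ x^{2j+1} ρ_sc = 0 (odd monomials vanish by symmetry):
  i = 0 (even): a_0 · C_{0} = -1 · 1 = -1
  i = 2 (even): a_2 · C_{1} = -1 · 1 = -1
  i = 3 (odd): ∫ x^3 ρ_sc = 0 (vanishes)

Summing the contributions: ∫_{−2}^{2} p(x) ρ_sc(x) dx = (-1) + (-1) = -2.


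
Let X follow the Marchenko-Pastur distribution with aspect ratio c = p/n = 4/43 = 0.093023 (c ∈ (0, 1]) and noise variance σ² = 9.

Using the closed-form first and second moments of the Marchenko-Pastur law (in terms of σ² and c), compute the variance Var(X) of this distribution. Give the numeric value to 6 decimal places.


Recall the MP moments m_1 = E[X] = σ² and m_2 = E[X²] = σ⁴ (1 + c).
m_1 = E[X] = σ² = 9, so m_1² = 81.
m_2 = E[X²] = σ⁴ (1 + c) = 81 · (1 + 0.093023) = 81 · 1.093023 = 88.534884.
(Note m_2 − m_1² simplifies to c · σ⁴ = 0.093023 · 81.)

Var(X) = m_2 − m_1² = 88.534884 − 81 = 7.534884.


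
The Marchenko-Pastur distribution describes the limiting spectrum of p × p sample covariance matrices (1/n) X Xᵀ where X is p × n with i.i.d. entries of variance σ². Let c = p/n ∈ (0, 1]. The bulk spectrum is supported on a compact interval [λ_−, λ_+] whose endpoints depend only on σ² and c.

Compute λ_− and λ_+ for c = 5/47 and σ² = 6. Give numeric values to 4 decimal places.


c = 5/47 = 0.106383; √c = 0.326164.
λ_− = σ² (1 − √c)² = 6 · (1 − 0.326164)² = 6 · (0.673836)² = 2.724329.
λ_+ = σ² (1 + √c)² = 6 · (1 + 0.326164)² = 6 · (1.326164)² = 10.552266.

Rounded to 4 decimal places: λ_− ≈ 2.7243, λ_+ ≈ 10.5523.


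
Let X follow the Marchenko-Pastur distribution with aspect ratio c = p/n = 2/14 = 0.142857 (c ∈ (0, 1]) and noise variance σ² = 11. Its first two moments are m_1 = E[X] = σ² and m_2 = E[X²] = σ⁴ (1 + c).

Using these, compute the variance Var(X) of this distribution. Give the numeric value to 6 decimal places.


m_1 = E[X] = σ² = 11, so m_1² = 121.
m_2 = E[X²] = σ⁴ (1 + c) = 121 · (1 + 0.142857) = 121 · 1.142857 = 138.285714.
(Note m_2 − m_1² simplifies to c · σ⁴ = 0.142857 · 121.)

Var(X) = m_2 − m_1² = 138.285714 − 121 = 17.285714.


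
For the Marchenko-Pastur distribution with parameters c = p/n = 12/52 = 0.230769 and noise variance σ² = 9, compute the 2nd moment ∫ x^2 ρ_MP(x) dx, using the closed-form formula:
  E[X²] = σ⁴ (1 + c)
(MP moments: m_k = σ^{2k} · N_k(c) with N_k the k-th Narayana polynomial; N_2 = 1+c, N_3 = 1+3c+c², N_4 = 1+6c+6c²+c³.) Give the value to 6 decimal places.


E[X²] = σ⁴ (1 + c) (second MP moment). With σ² = 9 (so σ⁴ = 81) and c = 12/52 = 0.230769: E[X²] = 81 · (1 + 0.230769) = 81 · 1.230769.

So E[X^2] = 99.692308.


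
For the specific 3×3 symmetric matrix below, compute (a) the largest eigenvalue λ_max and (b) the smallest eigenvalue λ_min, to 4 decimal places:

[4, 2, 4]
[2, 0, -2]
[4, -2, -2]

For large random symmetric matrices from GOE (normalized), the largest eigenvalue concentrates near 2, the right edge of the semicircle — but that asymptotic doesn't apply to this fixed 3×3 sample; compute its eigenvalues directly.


Since M is real symmetric, all three eigenvalues are real; they are the roots of det(λI − M) = λ³ − (tr M) λ² + s λ − det M, where s is the sum of the principal 2×2 minors.
tr M = 4 + 0 + (-2) = 2.
s = (4·0 − 2²) + (4·(-2) − 4²) + (0·(-2) − (-2)²) = -4 + (-24) + (-4) = -32.
det M (expand along row 1) = 4·(-4) − 2·4 + 4·(-4) = -40.
Characteristic polynomial: λ³ − 2λ² − 32λ + 40 = 0.
Substitute λ = y + (tr M)/3 = y + 0.666667 to remove the quadratic term: y³ + p·y + q = 0 with p = s − (tr M)²/3 = -33.333333 and q = −2(tr M)³/27 + (tr M)·s/3 − det M = 18.074074.
Three real roots ⇒ use the trigonometric (Viète) form: r = 2√(−p/3) = 6.666667, φ = arccos(3q/(p·r)) = arccos(-0.244000) = 1.817285 rad.
y_k = r·cos(φ/3 − 2πk/3) for k = 0, 1, 2 gives y = 5.480458, 0.547136, -6.027594.
λ_k = y_k + 0.666667 gives λ = 6.1471, 1.2138, -5.3609 (check: the sum is 2.0000 = tr M).

Hence λ_max = 6.1471 and λ_min = -5.3609.


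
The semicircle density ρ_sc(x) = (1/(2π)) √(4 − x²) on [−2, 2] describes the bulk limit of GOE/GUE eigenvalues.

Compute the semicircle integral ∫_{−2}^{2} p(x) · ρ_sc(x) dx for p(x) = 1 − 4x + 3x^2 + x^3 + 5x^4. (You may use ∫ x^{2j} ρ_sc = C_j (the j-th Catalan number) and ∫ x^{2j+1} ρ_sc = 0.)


Write p(x) = Σ a_i x^i, split into monomials and integrate each against ρ_sc separately.
Using ∫ x^{2j} ρ_sc = C_j = (1/(j+1)) C(2j, j) (Catalan numbers) and ∫ x^{2j+1} ρ_sc = 0 (odd monomials vanish by symmetry):
  i = 0 (even): a_0 · C_{0} = 1 · 1 = 1
  i = 1 (odd): ∫ x^1 ρ_sc = 0 (vanishes)
  i = 2 (even): a_2 · C_{1} = 3 · 1 = 3
  i = 3 (odd): ∫ x^3 ρ_sc = 0 (vanishes)
  i = 4 (even): a_4 · C_{2} = 5 · 2 = 10

Summing the contributions: ∫_{−2}^{2} p(x) ρ_sc(x) dx = 1 + 3 + 10 = 14.


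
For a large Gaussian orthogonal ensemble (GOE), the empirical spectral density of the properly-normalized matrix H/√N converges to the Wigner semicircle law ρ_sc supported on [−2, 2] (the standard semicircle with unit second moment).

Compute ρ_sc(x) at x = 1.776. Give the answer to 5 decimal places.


ρ_sc(x) = (1/(2π)) √(4 − x²). With x = 1.776:
  4 − x² = 4 − (1.776)² = 4 − 3.154176 = 0.845824.
  √(4 − x²) = 0.919687.
  1/(2π) = 0.159155.
  ρ_sc(1.776) = 0.159155 · 0.919687 = 0.146373.

Rounded to 5 decimal places: ρ_sc(1.776) ≈ 0.14637.


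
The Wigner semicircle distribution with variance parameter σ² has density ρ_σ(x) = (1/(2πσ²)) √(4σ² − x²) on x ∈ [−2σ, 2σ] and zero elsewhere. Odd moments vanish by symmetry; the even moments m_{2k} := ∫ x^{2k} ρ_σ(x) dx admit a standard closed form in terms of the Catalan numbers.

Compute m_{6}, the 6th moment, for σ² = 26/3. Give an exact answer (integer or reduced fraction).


By the scaled semicircle moment identity, m_{2k} = σ^{2k} · C_k with k = 3.
C_3 = (1/(k+1)) · C(2k, k) = (1/4) · C(6, 3) = (1/4) · 20 = 5.
σ^{2k} = (σ²)^k = (26/3)^3 = 17576/27.

Therefore m_{6} = σ^{6} · C_3 = (17576/27) · 5 = 87880/27.


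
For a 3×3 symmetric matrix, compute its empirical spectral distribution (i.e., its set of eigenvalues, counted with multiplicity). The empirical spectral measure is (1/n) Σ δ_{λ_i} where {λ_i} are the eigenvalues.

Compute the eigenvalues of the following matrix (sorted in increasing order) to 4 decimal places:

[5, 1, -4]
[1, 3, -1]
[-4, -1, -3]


Since M is real symmetric, all three eigenvalues are real; they are the roots of det(λI − M) = λ³ − (tr M) λ² + s λ − det M, where s is the sum of the principal 2×2 minors.
tr M = 5 + 3 + (-3) = 5.
s = (5·3 − 1²) + (5·(-3) − (-4)²) + (3·(-3) − (-1)²) = 14 + (-31) + (-10) = -27.
det M (expand along row 1) = 5·(-10) − 1·(-7) + (-4)·11 = -87.
Characteristic polynomial: λ³ − 5λ² − 27λ + 87 = 0.
Substitute λ = y + (tr M)/3 = y + 1.666667 to remove the quadratic term: y³ + p·y + q = 0 with p = s − (tr M)²/3 = -35.333333 and q = −2(tr M)³/27 + (tr M)·s/3 − det M = 32.740741.
Three real roots ⇒ use the trigonometric (Viète) form: r = 2√(−p/3) = 6.863753, φ = arccos(3q/(p·r)) = arccos(-0.405008) = 1.987784 rad.
y_k = r·cos(φ/3 − 2πk/3) for k = 0, 1, 2 gives y = 5.411375, 0.950964, -6.362339.
λ_k = y_k + 1.666667 gives λ = 7.0780, 2.6176, -4.6957 (check: the sum is 5.0000 = tr M).

Eigenvalues sorted in increasing order: [-4.6957, 2.6176, 7.0780].


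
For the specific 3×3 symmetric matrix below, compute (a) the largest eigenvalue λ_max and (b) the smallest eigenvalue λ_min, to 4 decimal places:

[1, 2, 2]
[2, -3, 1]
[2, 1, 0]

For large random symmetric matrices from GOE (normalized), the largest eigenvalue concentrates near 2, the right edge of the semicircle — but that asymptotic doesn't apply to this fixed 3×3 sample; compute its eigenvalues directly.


Since M is real symmetric, all three eigenvalues are real; they are the roots of det(λI − M) = λ³ − (tr M) λ² + s λ − det M, where s is the sum of the principal 2×2 minors.
tr M = 1 + (-3) + 0 = -2.
s = (1·(-3) − 2²) + (1·0 − 2²) + ((-3)·0 − 1²) = -7 + (-4) + (-1) = -12.
det M (expand along row 1) = 1·(-1) − 2·(-2) + 2·8 = 19.
Characteristic polynomial: λ³ + 2λ² − 12λ − 19 = 0.
Substitute λ = y + (tr M)/3 = y − 0.666667 to remove the quadratic term: y³ + p·y + q = 0 with p = s − (tr M)²/3 = -13.333333 and q = −2(tr M)³/27 + (tr M)·s/3 − det M = -10.407407.
Three real roots ⇒ use the trigonometric (Viète) form: r = 2√(−p/3) = 4.216370, φ = arccos(3q/(p·r)) = arccos(0.555375) = 0.981982 rad.
y_k = r·cos(φ/3 − 2πk/3) for k = 0, 1, 2 gives y = 3.992502, -0.822249, -3.170253.
λ_k = y_k − 0.666667 gives λ = 3.3258, -1.4889, -3.8369 (check: the sum is -2.0000 = tr M).

Hence λ_max = 3.3258 and λ_min = -3.8369.


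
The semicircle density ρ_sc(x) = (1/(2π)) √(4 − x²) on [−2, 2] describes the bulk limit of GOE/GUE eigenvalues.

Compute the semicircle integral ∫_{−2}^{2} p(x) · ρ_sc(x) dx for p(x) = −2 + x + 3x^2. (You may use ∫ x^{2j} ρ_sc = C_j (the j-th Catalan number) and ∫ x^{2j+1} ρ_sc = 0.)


Write p(x) = Σ a_i x^i, split into monomials and integrate each against ρ_sc separately.
Using ∫ x^{2j} ρ_sc = C_j = (1/(j+1)) C(2j, j) (Catalan numbers) and ∫ x^{2j+1} ρ_sc = 0 (odd monomials vanish by symmetry):
  i = 0 (even): a_0 · C_{0} = -2 · 1 = -2
  i = 1 (odd): ∫ x^1 ρ_sc = 0 (vanishes)
  i = 2 (even): a_2 · C_{1} = 3 · 1 = 3

Summing the contributions: ∫_{−2}^{2} p(x) ρ_sc(x) dx = (-2) + 3 = 1.


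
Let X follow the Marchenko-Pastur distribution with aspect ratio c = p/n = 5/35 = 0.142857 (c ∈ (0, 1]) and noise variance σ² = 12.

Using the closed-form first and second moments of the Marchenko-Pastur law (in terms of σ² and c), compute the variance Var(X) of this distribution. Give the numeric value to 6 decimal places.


Recall the MP moments m_1 = E[X] = σ² and m_2 = E[X²] = σ⁴ (1 + c).
m_1 = E[X] = σ² = 12, so m_1² = 144.
m_2 = E[X²] = σ⁴ (1 + c) = 144 · (1 + 0.142857) = 144 · 1.142857 = 164.571429.
(Note m_2 − m_1² simplifies to c · σ⁴ = 0.142857 · 144.)

Var(X) = m_2 − m_1² = 164.571429 − 144 = 20.571429.
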